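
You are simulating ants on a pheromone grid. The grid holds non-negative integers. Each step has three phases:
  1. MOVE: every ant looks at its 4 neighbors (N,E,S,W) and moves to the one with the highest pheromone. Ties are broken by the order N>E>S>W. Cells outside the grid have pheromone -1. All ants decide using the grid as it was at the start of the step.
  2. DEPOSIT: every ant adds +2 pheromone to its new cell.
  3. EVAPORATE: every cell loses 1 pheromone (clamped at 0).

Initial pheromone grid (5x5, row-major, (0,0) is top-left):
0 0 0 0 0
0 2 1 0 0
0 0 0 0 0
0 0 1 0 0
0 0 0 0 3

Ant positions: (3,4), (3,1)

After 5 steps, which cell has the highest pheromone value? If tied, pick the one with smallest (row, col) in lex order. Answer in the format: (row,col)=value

Answer: (4,4)=4

Derivation:
Step 1: ant0:(3,4)->S->(4,4) | ant1:(3,1)->E->(3,2)
  grid max=4 at (4,4)
Step 2: ant0:(4,4)->N->(3,4) | ant1:(3,2)->N->(2,2)
  grid max=3 at (4,4)
Step 3: ant0:(3,4)->S->(4,4) | ant1:(2,2)->S->(3,2)
  grid max=4 at (4,4)
Step 4: ant0:(4,4)->N->(3,4) | ant1:(3,2)->N->(2,2)
  grid max=3 at (4,4)
Step 5: ant0:(3,4)->S->(4,4) | ant1:(2,2)->S->(3,2)
  grid max=4 at (4,4)
Final grid:
  0 0 0 0 0
  0 0 0 0 0
  0 0 0 0 0
  0 0 2 0 0
  0 0 0 0 4
Max pheromone 4 at (4,4)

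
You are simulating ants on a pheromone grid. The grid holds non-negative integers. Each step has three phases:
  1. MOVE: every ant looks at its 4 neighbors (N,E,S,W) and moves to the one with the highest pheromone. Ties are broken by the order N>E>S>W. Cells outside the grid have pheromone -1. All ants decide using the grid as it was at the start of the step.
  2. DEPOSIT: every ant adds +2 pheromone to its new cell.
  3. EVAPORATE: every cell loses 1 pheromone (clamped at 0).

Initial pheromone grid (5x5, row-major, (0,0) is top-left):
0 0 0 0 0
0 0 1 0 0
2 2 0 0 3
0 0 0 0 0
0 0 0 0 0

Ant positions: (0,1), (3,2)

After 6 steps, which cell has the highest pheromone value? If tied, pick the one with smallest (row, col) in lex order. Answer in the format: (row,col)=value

Step 1: ant0:(0,1)->E->(0,2) | ant1:(3,2)->N->(2,2)
  grid max=2 at (2,4)
Step 2: ant0:(0,2)->E->(0,3) | ant1:(2,2)->W->(2,1)
  grid max=2 at (2,1)
Step 3: ant0:(0,3)->E->(0,4) | ant1:(2,1)->N->(1,1)
  grid max=1 at (0,4)
Step 4: ant0:(0,4)->S->(1,4) | ant1:(1,1)->S->(2,1)
  grid max=2 at (2,1)
Step 5: ant0:(1,4)->N->(0,4) | ant1:(2,1)->N->(1,1)
  grid max=1 at (0,4)
Step 6: ant0:(0,4)->S->(1,4) | ant1:(1,1)->S->(2,1)
  grid max=2 at (2,1)
Final grid:
  0 0 0 0 0
  0 0 0 0 1
  0 2 0 0 0
  0 0 0 0 0
  0 0 0 0 0
Max pheromone 2 at (2,1)

Answer: (2,1)=2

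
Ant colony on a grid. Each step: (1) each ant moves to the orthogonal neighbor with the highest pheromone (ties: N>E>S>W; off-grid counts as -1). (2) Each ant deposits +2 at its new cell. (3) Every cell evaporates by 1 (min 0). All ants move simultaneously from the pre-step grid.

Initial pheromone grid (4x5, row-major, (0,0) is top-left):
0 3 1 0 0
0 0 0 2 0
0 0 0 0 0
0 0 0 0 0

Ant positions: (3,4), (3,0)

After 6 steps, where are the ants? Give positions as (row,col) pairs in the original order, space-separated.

Step 1: ant0:(3,4)->N->(2,4) | ant1:(3,0)->N->(2,0)
  grid max=2 at (0,1)
Step 2: ant0:(2,4)->N->(1,4) | ant1:(2,0)->N->(1,0)
  grid max=1 at (0,1)
Step 3: ant0:(1,4)->N->(0,4) | ant1:(1,0)->N->(0,0)
  grid max=1 at (0,0)
Step 4: ant0:(0,4)->S->(1,4) | ant1:(0,0)->E->(0,1)
  grid max=1 at (0,1)
Step 5: ant0:(1,4)->N->(0,4) | ant1:(0,1)->E->(0,2)
  grid max=1 at (0,2)
Step 6: ant0:(0,4)->S->(1,4) | ant1:(0,2)->E->(0,3)
  grid max=1 at (0,3)

(1,4) (0,3)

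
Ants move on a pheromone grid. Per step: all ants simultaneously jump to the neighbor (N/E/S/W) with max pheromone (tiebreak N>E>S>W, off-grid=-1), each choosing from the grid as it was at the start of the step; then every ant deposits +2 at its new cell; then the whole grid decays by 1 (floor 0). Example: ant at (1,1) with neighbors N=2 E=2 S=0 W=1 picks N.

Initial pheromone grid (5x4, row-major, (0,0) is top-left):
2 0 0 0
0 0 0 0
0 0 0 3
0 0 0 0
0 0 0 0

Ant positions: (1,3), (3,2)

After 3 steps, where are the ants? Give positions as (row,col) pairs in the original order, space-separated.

Step 1: ant0:(1,3)->S->(2,3) | ant1:(3,2)->N->(2,2)
  grid max=4 at (2,3)
Step 2: ant0:(2,3)->W->(2,2) | ant1:(2,2)->E->(2,3)
  grid max=5 at (2,3)
Step 3: ant0:(2,2)->E->(2,3) | ant1:(2,3)->W->(2,2)
  grid max=6 at (2,3)

(2,3) (2,2)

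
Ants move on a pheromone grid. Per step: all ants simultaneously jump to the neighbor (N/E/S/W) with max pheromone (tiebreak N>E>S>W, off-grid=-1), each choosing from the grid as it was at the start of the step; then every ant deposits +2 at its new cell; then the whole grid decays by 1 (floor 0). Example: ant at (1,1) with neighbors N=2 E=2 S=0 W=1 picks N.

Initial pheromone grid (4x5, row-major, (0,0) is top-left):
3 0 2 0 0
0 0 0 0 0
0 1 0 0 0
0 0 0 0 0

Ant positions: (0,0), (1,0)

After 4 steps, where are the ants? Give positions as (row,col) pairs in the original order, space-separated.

Step 1: ant0:(0,0)->E->(0,1) | ant1:(1,0)->N->(0,0)
  grid max=4 at (0,0)
Step 2: ant0:(0,1)->W->(0,0) | ant1:(0,0)->E->(0,1)
  grid max=5 at (0,0)
Step 3: ant0:(0,0)->E->(0,1) | ant1:(0,1)->W->(0,0)
  grid max=6 at (0,0)
Step 4: ant0:(0,1)->W->(0,0) | ant1:(0,0)->E->(0,1)
  grid max=7 at (0,0)

(0,0) (0,1)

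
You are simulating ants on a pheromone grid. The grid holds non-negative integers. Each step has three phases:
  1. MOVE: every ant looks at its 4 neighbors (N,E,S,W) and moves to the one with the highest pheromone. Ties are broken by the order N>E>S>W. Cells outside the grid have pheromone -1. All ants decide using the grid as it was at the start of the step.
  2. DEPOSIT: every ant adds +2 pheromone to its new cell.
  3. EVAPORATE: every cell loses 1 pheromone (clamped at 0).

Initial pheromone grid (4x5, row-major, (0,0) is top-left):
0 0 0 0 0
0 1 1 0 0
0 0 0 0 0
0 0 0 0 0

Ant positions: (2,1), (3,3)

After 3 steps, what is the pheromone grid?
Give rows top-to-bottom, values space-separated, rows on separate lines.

After step 1: ants at (1,1),(2,3)
  0 0 0 0 0
  0 2 0 0 0
  0 0 0 1 0
  0 0 0 0 0
After step 2: ants at (0,1),(1,3)
  0 1 0 0 0
  0 1 0 1 0
  0 0 0 0 0
  0 0 0 0 0
After step 3: ants at (1,1),(0,3)
  0 0 0 1 0
  0 2 0 0 0
  0 0 0 0 0
  0 0 0 0 0

0 0 0 1 0
0 2 0 0 0
0 0 0 0 0
0 0 0 0 0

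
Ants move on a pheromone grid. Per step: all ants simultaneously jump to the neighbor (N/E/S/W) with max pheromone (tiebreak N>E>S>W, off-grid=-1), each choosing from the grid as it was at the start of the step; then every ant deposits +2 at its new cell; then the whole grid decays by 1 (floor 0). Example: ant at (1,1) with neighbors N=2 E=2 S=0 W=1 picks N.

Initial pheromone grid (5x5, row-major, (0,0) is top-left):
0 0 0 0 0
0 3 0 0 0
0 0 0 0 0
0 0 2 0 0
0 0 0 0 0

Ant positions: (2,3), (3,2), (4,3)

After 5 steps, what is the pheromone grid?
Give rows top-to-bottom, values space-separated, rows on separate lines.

After step 1: ants at (1,3),(2,2),(3,3)
  0 0 0 0 0
  0 2 0 1 0
  0 0 1 0 0
  0 0 1 1 0
  0 0 0 0 0
After step 2: ants at (0,3),(3,2),(3,2)
  0 0 0 1 0
  0 1 0 0 0
  0 0 0 0 0
  0 0 4 0 0
  0 0 0 0 0
After step 3: ants at (0,4),(2,2),(2,2)
  0 0 0 0 1
  0 0 0 0 0
  0 0 3 0 0
  0 0 3 0 0
  0 0 0 0 0
After step 4: ants at (1,4),(3,2),(3,2)
  0 0 0 0 0
  0 0 0 0 1
  0 0 2 0 0
  0 0 6 0 0
  0 0 0 0 0
After step 5: ants at (0,4),(2,2),(2,2)
  0 0 0 0 1
  0 0 0 0 0
  0 0 5 0 0
  0 0 5 0 0
  0 0 0 0 0

0 0 0 0 1
0 0 0 0 0
0 0 5 0 0
0 0 5 0 0
0 0 0 0 0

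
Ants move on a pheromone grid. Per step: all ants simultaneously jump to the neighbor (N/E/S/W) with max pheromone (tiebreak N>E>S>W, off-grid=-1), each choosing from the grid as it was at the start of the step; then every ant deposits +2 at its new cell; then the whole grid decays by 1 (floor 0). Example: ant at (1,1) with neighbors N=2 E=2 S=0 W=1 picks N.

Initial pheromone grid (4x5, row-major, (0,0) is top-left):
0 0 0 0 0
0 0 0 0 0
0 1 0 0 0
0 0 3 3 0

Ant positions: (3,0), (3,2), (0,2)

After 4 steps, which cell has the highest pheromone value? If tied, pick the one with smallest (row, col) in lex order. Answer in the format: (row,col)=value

Step 1: ant0:(3,0)->N->(2,0) | ant1:(3,2)->E->(3,3) | ant2:(0,2)->E->(0,3)
  grid max=4 at (3,3)
Step 2: ant0:(2,0)->N->(1,0) | ant1:(3,3)->W->(3,2) | ant2:(0,3)->E->(0,4)
  grid max=3 at (3,2)
Step 3: ant0:(1,0)->N->(0,0) | ant1:(3,2)->E->(3,3) | ant2:(0,4)->S->(1,4)
  grid max=4 at (3,3)
Step 4: ant0:(0,0)->E->(0,1) | ant1:(3,3)->W->(3,2) | ant2:(1,4)->N->(0,4)
  grid max=3 at (3,2)
Final grid:
  0 1 0 0 1
  0 0 0 0 0
  0 0 0 0 0
  0 0 3 3 0
Max pheromone 3 at (3,2)

Answer: (3,2)=3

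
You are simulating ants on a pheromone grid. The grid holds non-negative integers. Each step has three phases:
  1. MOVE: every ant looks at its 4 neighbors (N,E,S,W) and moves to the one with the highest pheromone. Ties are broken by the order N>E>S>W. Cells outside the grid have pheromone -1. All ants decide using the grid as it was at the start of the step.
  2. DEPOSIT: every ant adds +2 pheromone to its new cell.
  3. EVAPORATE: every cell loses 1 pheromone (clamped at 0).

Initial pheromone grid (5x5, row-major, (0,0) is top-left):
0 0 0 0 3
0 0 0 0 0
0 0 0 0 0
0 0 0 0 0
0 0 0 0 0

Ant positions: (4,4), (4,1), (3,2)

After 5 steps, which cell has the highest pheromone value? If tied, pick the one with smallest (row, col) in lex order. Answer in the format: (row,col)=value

Step 1: ant0:(4,4)->N->(3,4) | ant1:(4,1)->N->(3,1) | ant2:(3,2)->N->(2,2)
  grid max=2 at (0,4)
Step 2: ant0:(3,4)->N->(2,4) | ant1:(3,1)->N->(2,1) | ant2:(2,2)->N->(1,2)
  grid max=1 at (0,4)
Step 3: ant0:(2,4)->N->(1,4) | ant1:(2,1)->N->(1,1) | ant2:(1,2)->N->(0,2)
  grid max=1 at (0,2)
Step 4: ant0:(1,4)->N->(0,4) | ant1:(1,1)->N->(0,1) | ant2:(0,2)->E->(0,3)
  grid max=1 at (0,1)
Step 5: ant0:(0,4)->W->(0,3) | ant1:(0,1)->E->(0,2) | ant2:(0,3)->E->(0,4)
  grid max=2 at (0,3)
Final grid:
  0 0 1 2 2
  0 0 0 0 0
  0 0 0 0 0
  0 0 0 0 0
  0 0 0 0 0
Max pheromone 2 at (0,3)

Answer: (0,3)=2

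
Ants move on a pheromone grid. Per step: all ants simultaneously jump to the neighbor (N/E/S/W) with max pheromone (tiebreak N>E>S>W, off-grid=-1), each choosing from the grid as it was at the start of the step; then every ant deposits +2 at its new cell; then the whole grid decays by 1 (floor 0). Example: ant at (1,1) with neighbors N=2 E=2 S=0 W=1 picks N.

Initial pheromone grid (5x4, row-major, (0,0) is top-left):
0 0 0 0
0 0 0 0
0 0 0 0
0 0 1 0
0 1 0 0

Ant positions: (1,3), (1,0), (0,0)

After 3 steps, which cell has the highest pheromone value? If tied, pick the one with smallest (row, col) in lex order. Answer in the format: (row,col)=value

Step 1: ant0:(1,3)->N->(0,3) | ant1:(1,0)->N->(0,0) | ant2:(0,0)->E->(0,1)
  grid max=1 at (0,0)
Step 2: ant0:(0,3)->S->(1,3) | ant1:(0,0)->E->(0,1) | ant2:(0,1)->W->(0,0)
  grid max=2 at (0,0)
Step 3: ant0:(1,3)->N->(0,3) | ant1:(0,1)->W->(0,0) | ant2:(0,0)->E->(0,1)
  grid max=3 at (0,0)
Final grid:
  3 3 0 1
  0 0 0 0
  0 0 0 0
  0 0 0 0
  0 0 0 0
Max pheromone 3 at (0,0)

Answer: (0,0)=3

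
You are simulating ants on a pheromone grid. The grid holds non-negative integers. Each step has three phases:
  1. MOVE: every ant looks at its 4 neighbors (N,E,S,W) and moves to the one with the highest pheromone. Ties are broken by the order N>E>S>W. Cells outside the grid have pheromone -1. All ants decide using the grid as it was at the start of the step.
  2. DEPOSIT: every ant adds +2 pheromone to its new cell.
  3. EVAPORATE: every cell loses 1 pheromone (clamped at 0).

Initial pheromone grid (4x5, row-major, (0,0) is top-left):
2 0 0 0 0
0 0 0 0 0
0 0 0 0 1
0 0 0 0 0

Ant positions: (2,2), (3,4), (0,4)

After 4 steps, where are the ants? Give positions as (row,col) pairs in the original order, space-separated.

Step 1: ant0:(2,2)->N->(1,2) | ant1:(3,4)->N->(2,4) | ant2:(0,4)->S->(1,4)
  grid max=2 at (2,4)
Step 2: ant0:(1,2)->N->(0,2) | ant1:(2,4)->N->(1,4) | ant2:(1,4)->S->(2,4)
  grid max=3 at (2,4)
Step 3: ant0:(0,2)->E->(0,3) | ant1:(1,4)->S->(2,4) | ant2:(2,4)->N->(1,4)
  grid max=4 at (2,4)
Step 4: ant0:(0,3)->E->(0,4) | ant1:(2,4)->N->(1,4) | ant2:(1,4)->S->(2,4)
  grid max=5 at (2,4)

(0,4) (1,4) (2,4)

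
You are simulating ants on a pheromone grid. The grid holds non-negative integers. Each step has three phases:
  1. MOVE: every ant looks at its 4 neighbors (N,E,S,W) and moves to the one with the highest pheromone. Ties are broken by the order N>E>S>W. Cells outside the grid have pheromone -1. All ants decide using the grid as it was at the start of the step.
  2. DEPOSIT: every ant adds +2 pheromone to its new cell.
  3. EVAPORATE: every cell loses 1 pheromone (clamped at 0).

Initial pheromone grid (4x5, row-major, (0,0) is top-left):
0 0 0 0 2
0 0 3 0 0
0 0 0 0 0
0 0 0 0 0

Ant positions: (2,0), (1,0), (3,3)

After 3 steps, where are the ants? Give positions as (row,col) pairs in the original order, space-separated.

Step 1: ant0:(2,0)->N->(1,0) | ant1:(1,0)->N->(0,0) | ant2:(3,3)->N->(2,3)
  grid max=2 at (1,2)
Step 2: ant0:(1,0)->N->(0,0) | ant1:(0,0)->S->(1,0) | ant2:(2,3)->N->(1,3)
  grid max=2 at (0,0)
Step 3: ant0:(0,0)->S->(1,0) | ant1:(1,0)->N->(0,0) | ant2:(1,3)->W->(1,2)
  grid max=3 at (0,0)

(1,0) (0,0) (1,2)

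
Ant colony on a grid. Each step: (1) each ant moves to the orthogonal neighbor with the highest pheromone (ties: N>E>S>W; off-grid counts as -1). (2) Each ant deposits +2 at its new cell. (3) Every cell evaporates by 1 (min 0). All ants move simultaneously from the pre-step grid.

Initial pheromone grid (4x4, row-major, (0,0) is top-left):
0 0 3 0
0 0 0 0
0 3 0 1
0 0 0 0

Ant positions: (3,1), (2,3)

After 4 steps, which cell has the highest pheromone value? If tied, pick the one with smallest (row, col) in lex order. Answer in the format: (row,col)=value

Step 1: ant0:(3,1)->N->(2,1) | ant1:(2,3)->N->(1,3)
  grid max=4 at (2,1)
Step 2: ant0:(2,1)->N->(1,1) | ant1:(1,3)->N->(0,3)
  grid max=3 at (2,1)
Step 3: ant0:(1,1)->S->(2,1) | ant1:(0,3)->W->(0,2)
  grid max=4 at (2,1)
Step 4: ant0:(2,1)->N->(1,1) | ant1:(0,2)->E->(0,3)
  grid max=3 at (2,1)
Final grid:
  0 0 1 1
  0 1 0 0
  0 3 0 0
  0 0 0 0
Max pheromone 3 at (2,1)

Answer: (2,1)=3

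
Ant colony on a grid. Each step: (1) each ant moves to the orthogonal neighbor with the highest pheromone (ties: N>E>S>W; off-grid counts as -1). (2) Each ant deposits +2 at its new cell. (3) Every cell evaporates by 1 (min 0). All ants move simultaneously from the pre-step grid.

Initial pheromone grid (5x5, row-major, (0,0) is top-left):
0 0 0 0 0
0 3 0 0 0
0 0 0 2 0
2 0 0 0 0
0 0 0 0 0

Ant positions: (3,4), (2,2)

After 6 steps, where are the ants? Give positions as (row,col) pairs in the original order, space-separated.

Step 1: ant0:(3,4)->N->(2,4) | ant1:(2,2)->E->(2,3)
  grid max=3 at (2,3)
Step 2: ant0:(2,4)->W->(2,3) | ant1:(2,3)->E->(2,4)
  grid max=4 at (2,3)
Step 3: ant0:(2,3)->E->(2,4) | ant1:(2,4)->W->(2,3)
  grid max=5 at (2,3)
Step 4: ant0:(2,4)->W->(2,3) | ant1:(2,3)->E->(2,4)
  grid max=6 at (2,3)
Step 5: ant0:(2,3)->E->(2,4) | ant1:(2,4)->W->(2,3)
  grid max=7 at (2,3)
Step 6: ant0:(2,4)->W->(2,3) | ant1:(2,3)->E->(2,4)
  grid max=8 at (2,3)

(2,3) (2,4)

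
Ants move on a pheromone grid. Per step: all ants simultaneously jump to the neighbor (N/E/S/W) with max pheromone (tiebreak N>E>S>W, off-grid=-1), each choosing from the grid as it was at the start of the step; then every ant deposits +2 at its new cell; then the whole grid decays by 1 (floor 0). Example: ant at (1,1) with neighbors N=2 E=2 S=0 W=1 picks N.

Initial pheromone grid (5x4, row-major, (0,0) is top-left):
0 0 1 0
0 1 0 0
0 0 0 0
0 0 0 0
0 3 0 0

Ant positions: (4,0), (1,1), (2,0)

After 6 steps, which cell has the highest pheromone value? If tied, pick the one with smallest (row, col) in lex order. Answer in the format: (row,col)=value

Answer: (1,3)=3

Derivation:
Step 1: ant0:(4,0)->E->(4,1) | ant1:(1,1)->N->(0,1) | ant2:(2,0)->N->(1,0)
  grid max=4 at (4,1)
Step 2: ant0:(4,1)->N->(3,1) | ant1:(0,1)->E->(0,2) | ant2:(1,0)->N->(0,0)
  grid max=3 at (4,1)
Step 3: ant0:(3,1)->S->(4,1) | ant1:(0,2)->E->(0,3) | ant2:(0,0)->E->(0,1)
  grid max=4 at (4,1)
Step 4: ant0:(4,1)->N->(3,1) | ant1:(0,3)->S->(1,3) | ant2:(0,1)->E->(0,2)
  grid max=3 at (4,1)
Step 5: ant0:(3,1)->S->(4,1) | ant1:(1,3)->N->(0,3) | ant2:(0,2)->E->(0,3)
  grid max=4 at (4,1)
Step 6: ant0:(4,1)->N->(3,1) | ant1:(0,3)->S->(1,3) | ant2:(0,3)->S->(1,3)
  grid max=3 at (1,3)
Final grid:
  0 0 0 2
  0 0 0 3
  0 0 0 0
  0 1 0 0
  0 3 0 0
Max pheromone 3 at (1,3)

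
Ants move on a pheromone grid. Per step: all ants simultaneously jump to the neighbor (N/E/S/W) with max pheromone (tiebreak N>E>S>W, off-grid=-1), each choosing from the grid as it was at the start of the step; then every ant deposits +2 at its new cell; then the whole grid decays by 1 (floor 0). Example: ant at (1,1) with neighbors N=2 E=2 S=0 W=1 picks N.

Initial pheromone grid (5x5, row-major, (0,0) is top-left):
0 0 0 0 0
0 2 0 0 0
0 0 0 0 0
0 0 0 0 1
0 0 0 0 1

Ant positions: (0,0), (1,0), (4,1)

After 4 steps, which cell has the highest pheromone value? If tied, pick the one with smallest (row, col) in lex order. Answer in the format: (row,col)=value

Answer: (1,1)=8

Derivation:
Step 1: ant0:(0,0)->E->(0,1) | ant1:(1,0)->E->(1,1) | ant2:(4,1)->N->(3,1)
  grid max=3 at (1,1)
Step 2: ant0:(0,1)->S->(1,1) | ant1:(1,1)->N->(0,1) | ant2:(3,1)->N->(2,1)
  grid max=4 at (1,1)
Step 3: ant0:(1,1)->N->(0,1) | ant1:(0,1)->S->(1,1) | ant2:(2,1)->N->(1,1)
  grid max=7 at (1,1)
Step 4: ant0:(0,1)->S->(1,1) | ant1:(1,1)->N->(0,1) | ant2:(1,1)->N->(0,1)
  grid max=8 at (1,1)
Final grid:
  0 6 0 0 0
  0 8 0 0 0
  0 0 0 0 0
  0 0 0 0 0
  0 0 0 0 0
Max pheromone 8 at (1,1)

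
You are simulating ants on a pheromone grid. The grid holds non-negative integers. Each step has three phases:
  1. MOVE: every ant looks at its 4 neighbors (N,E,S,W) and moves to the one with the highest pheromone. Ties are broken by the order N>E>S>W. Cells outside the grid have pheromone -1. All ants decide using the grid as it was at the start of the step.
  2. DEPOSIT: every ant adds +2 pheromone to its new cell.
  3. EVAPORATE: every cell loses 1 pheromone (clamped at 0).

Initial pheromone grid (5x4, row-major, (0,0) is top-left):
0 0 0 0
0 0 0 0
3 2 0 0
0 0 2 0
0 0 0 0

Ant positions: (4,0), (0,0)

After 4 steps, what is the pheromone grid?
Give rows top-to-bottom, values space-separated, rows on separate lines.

After step 1: ants at (3,0),(0,1)
  0 1 0 0
  0 0 0 0
  2 1 0 0
  1 0 1 0
  0 0 0 0
After step 2: ants at (2,0),(0,2)
  0 0 1 0
  0 0 0 0
  3 0 0 0
  0 0 0 0
  0 0 0 0
After step 3: ants at (1,0),(0,3)
  0 0 0 1
  1 0 0 0
  2 0 0 0
  0 0 0 0
  0 0 0 0
After step 4: ants at (2,0),(1,3)
  0 0 0 0
  0 0 0 1
  3 0 0 0
  0 0 0 0
  0 0 0 0

0 0 0 0
0 0 0 1
3 0 0 0
0 0 0 0
0 0 0 0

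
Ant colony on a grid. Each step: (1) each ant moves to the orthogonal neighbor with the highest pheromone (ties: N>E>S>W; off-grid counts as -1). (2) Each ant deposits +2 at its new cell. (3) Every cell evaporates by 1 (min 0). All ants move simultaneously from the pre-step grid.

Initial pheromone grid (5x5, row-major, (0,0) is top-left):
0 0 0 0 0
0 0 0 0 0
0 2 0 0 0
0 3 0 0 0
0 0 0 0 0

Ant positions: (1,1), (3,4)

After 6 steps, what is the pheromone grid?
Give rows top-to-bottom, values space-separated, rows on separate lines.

After step 1: ants at (2,1),(2,4)
  0 0 0 0 0
  0 0 0 0 0
  0 3 0 0 1
  0 2 0 0 0
  0 0 0 0 0
After step 2: ants at (3,1),(1,4)
  0 0 0 0 0
  0 0 0 0 1
  0 2 0 0 0
  0 3 0 0 0
  0 0 0 0 0
After step 3: ants at (2,1),(0,4)
  0 0 0 0 1
  0 0 0 0 0
  0 3 0 0 0
  0 2 0 0 0
  0 0 0 0 0
After step 4: ants at (3,1),(1,4)
  0 0 0 0 0
  0 0 0 0 1
  0 2 0 0 0
  0 3 0 0 0
  0 0 0 0 0
After step 5: ants at (2,1),(0,4)
  0 0 0 0 1
  0 0 0 0 0
  0 3 0 0 0
  0 2 0 0 0
  0 0 0 0 0
After step 6: ants at (3,1),(1,4)
  0 0 0 0 0
  0 0 0 0 1
  0 2 0 0 0
  0 3 0 0 0
  0 0 0 0 0

0 0 0 0 0
0 0 0 0 1
0 2 0 0 0
0 3 0 0 0
0 0 0 0 0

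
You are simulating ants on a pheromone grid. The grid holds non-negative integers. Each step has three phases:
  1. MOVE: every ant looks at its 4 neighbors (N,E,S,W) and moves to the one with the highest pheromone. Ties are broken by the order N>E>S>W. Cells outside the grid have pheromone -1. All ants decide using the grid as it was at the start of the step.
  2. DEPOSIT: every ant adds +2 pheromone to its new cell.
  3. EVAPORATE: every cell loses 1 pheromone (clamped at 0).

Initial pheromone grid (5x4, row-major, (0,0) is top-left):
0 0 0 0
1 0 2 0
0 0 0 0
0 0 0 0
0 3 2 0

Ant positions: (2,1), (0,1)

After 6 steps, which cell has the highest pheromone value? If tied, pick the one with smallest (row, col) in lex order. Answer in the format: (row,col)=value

Step 1: ant0:(2,1)->N->(1,1) | ant1:(0,1)->E->(0,2)
  grid max=2 at (4,1)
Step 2: ant0:(1,1)->E->(1,2) | ant1:(0,2)->S->(1,2)
  grid max=4 at (1,2)
Step 3: ant0:(1,2)->N->(0,2) | ant1:(1,2)->N->(0,2)
  grid max=3 at (0,2)
Step 4: ant0:(0,2)->S->(1,2) | ant1:(0,2)->S->(1,2)
  grid max=6 at (1,2)
Step 5: ant0:(1,2)->N->(0,2) | ant1:(1,2)->N->(0,2)
  grid max=5 at (0,2)
Step 6: ant0:(0,2)->S->(1,2) | ant1:(0,2)->S->(1,2)
  grid max=8 at (1,2)
Final grid:
  0 0 4 0
  0 0 8 0
  0 0 0 0
  0 0 0 0
  0 0 0 0
Max pheromone 8 at (1,2)

Answer: (1,2)=8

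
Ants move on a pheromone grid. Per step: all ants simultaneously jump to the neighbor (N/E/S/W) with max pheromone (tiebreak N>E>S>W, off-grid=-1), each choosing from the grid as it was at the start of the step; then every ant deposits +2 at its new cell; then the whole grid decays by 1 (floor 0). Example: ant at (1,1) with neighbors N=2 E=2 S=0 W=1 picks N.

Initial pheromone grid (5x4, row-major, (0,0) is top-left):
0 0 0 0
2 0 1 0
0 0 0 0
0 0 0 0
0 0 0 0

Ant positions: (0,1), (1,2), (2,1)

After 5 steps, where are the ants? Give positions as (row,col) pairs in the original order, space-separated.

Step 1: ant0:(0,1)->E->(0,2) | ant1:(1,2)->N->(0,2) | ant2:(2,1)->N->(1,1)
  grid max=3 at (0,2)
Step 2: ant0:(0,2)->E->(0,3) | ant1:(0,2)->E->(0,3) | ant2:(1,1)->W->(1,0)
  grid max=3 at (0,3)
Step 3: ant0:(0,3)->W->(0,2) | ant1:(0,3)->W->(0,2) | ant2:(1,0)->N->(0,0)
  grid max=5 at (0,2)
Step 4: ant0:(0,2)->E->(0,3) | ant1:(0,2)->E->(0,3) | ant2:(0,0)->S->(1,0)
  grid max=5 at (0,3)
Step 5: ant0:(0,3)->W->(0,2) | ant1:(0,3)->W->(0,2) | ant2:(1,0)->N->(0,0)
  grid max=7 at (0,2)

(0,2) (0,2) (0,0)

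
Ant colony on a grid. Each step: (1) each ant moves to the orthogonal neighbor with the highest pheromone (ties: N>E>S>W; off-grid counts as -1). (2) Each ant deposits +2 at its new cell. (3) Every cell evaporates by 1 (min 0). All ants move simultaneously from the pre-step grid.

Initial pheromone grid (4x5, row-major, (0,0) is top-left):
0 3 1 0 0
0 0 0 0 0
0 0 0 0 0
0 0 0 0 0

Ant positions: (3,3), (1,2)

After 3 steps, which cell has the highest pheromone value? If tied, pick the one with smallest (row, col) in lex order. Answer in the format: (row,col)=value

Answer: (0,1)=2

Derivation:
Step 1: ant0:(3,3)->N->(2,3) | ant1:(1,2)->N->(0,2)
  grid max=2 at (0,1)
Step 2: ant0:(2,3)->N->(1,3) | ant1:(0,2)->W->(0,1)
  grid max=3 at (0,1)
Step 3: ant0:(1,3)->N->(0,3) | ant1:(0,1)->E->(0,2)
  grid max=2 at (0,1)
Final grid:
  0 2 2 1 0
  0 0 0 0 0
  0 0 0 0 0
  0 0 0 0 0
Max pheromone 2 at (0,1)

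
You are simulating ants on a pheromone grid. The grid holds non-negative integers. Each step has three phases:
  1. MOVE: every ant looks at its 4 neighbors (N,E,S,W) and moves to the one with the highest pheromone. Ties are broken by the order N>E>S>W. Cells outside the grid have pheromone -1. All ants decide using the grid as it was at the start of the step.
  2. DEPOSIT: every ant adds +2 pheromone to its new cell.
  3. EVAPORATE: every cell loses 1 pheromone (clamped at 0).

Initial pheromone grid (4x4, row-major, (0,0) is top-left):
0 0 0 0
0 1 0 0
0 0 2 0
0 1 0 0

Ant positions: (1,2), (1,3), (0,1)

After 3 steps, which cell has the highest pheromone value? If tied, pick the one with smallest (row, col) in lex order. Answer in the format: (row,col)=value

Step 1: ant0:(1,2)->S->(2,2) | ant1:(1,3)->N->(0,3) | ant2:(0,1)->S->(1,1)
  grid max=3 at (2,2)
Step 2: ant0:(2,2)->N->(1,2) | ant1:(0,3)->S->(1,3) | ant2:(1,1)->N->(0,1)
  grid max=2 at (2,2)
Step 3: ant0:(1,2)->S->(2,2) | ant1:(1,3)->W->(1,2) | ant2:(0,1)->S->(1,1)
  grid max=3 at (2,2)
Final grid:
  0 0 0 0
  0 2 2 0
  0 0 3 0
  0 0 0 0
Max pheromone 3 at (2,2)

Answer: (2,2)=3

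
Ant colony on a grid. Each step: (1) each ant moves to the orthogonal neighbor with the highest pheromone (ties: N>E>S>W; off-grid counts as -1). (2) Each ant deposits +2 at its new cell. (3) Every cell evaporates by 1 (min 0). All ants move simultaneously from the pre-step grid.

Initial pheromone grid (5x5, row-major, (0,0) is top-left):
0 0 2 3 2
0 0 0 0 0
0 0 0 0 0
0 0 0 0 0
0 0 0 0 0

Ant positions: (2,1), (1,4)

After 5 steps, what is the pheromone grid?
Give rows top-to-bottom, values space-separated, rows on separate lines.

After step 1: ants at (1,1),(0,4)
  0 0 1 2 3
  0 1 0 0 0
  0 0 0 0 0
  0 0 0 0 0
  0 0 0 0 0
After step 2: ants at (0,1),(0,3)
  0 1 0 3 2
  0 0 0 0 0
  0 0 0 0 0
  0 0 0 0 0
  0 0 0 0 0
After step 3: ants at (0,2),(0,4)
  0 0 1 2 3
  0 0 0 0 0
  0 0 0 0 0
  0 0 0 0 0
  0 0 0 0 0
After step 4: ants at (0,3),(0,3)
  0 0 0 5 2
  0 0 0 0 0
  0 0 0 0 0
  0 0 0 0 0
  0 0 0 0 0
After step 5: ants at (0,4),(0,4)
  0 0 0 4 5
  0 0 0 0 0
  0 0 0 0 0
  0 0 0 0 0
  0 0 0 0 0

0 0 0 4 5
0 0 0 0 0
0 0 0 0 0
0 0 0 0 0
0 0 0 0 0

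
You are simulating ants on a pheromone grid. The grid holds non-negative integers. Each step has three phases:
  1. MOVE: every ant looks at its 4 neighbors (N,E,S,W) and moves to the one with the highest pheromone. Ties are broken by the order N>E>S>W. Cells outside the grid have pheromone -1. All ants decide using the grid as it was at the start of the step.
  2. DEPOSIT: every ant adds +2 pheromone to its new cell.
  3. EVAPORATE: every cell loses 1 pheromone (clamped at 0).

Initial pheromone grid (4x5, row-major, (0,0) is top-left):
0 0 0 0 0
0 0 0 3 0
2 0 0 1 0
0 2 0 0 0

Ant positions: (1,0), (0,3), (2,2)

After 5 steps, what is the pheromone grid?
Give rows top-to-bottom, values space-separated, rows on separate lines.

After step 1: ants at (2,0),(1,3),(2,3)
  0 0 0 0 0
  0 0 0 4 0
  3 0 0 2 0
  0 1 0 0 0
After step 2: ants at (1,0),(2,3),(1,3)
  0 0 0 0 0
  1 0 0 5 0
  2 0 0 3 0
  0 0 0 0 0
After step 3: ants at (2,0),(1,3),(2,3)
  0 0 0 0 0
  0 0 0 6 0
  3 0 0 4 0
  0 0 0 0 0
After step 4: ants at (1,0),(2,3),(1,3)
  0 0 0 0 0
  1 0 0 7 0
  2 0 0 5 0
  0 0 0 0 0
After step 5: ants at (2,0),(1,3),(2,3)
  0 0 0 0 0
  0 0 0 8 0
  3 0 0 6 0
  0 0 0 0 0

0 0 0 0 0
0 0 0 8 0
3 0 0 6 0
0 0 0 0 0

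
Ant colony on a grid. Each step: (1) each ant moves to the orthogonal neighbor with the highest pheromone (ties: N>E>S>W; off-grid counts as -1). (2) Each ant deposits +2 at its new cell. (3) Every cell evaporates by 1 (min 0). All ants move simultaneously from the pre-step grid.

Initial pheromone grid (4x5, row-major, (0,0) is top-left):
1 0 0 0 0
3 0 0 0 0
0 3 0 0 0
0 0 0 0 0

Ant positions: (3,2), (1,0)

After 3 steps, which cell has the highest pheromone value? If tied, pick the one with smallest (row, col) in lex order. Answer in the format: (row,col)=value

Step 1: ant0:(3,2)->N->(2,2) | ant1:(1,0)->N->(0,0)
  grid max=2 at (0,0)
Step 2: ant0:(2,2)->W->(2,1) | ant1:(0,0)->S->(1,0)
  grid max=3 at (1,0)
Step 3: ant0:(2,1)->N->(1,1) | ant1:(1,0)->N->(0,0)
  grid max=2 at (0,0)
Final grid:
  2 0 0 0 0
  2 1 0 0 0
  0 2 0 0 0
  0 0 0 0 0
Max pheromone 2 at (0,0)

Answer: (0,0)=2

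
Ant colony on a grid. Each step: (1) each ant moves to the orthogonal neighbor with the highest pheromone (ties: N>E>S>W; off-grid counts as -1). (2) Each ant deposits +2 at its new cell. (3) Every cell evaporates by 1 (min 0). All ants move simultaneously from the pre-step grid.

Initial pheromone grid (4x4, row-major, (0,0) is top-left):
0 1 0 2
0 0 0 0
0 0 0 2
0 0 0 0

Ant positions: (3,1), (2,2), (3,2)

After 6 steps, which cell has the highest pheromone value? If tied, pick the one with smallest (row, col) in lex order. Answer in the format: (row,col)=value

Answer: (2,2)=12

Derivation:
Step 1: ant0:(3,1)->N->(2,1) | ant1:(2,2)->E->(2,3) | ant2:(3,2)->N->(2,2)
  grid max=3 at (2,3)
Step 2: ant0:(2,1)->E->(2,2) | ant1:(2,3)->W->(2,2) | ant2:(2,2)->E->(2,3)
  grid max=4 at (2,2)
Step 3: ant0:(2,2)->E->(2,3) | ant1:(2,2)->E->(2,3) | ant2:(2,3)->W->(2,2)
  grid max=7 at (2,3)
Step 4: ant0:(2,3)->W->(2,2) | ant1:(2,3)->W->(2,2) | ant2:(2,2)->E->(2,3)
  grid max=8 at (2,2)
Step 5: ant0:(2,2)->E->(2,3) | ant1:(2,2)->E->(2,3) | ant2:(2,3)->W->(2,2)
  grid max=11 at (2,3)
Step 6: ant0:(2,3)->W->(2,2) | ant1:(2,3)->W->(2,2) | ant2:(2,2)->E->(2,3)
  grid max=12 at (2,2)
Final grid:
  0 0 0 0
  0 0 0 0
  0 0 12 12
  0 0 0 0
Max pheromone 12 at (2,2)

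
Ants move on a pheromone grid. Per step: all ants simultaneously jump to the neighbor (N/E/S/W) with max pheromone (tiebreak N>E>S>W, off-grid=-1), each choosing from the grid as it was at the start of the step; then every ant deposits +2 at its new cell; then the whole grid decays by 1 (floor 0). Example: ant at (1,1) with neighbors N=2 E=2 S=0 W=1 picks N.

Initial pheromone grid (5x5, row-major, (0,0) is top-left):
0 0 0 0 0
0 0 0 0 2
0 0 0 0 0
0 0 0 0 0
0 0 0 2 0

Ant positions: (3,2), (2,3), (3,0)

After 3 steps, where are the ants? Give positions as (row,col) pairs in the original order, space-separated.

Step 1: ant0:(3,2)->N->(2,2) | ant1:(2,3)->N->(1,3) | ant2:(3,0)->N->(2,0)
  grid max=1 at (1,3)
Step 2: ant0:(2,2)->N->(1,2) | ant1:(1,3)->E->(1,4) | ant2:(2,0)->N->(1,0)
  grid max=2 at (1,4)
Step 3: ant0:(1,2)->N->(0,2) | ant1:(1,4)->N->(0,4) | ant2:(1,0)->N->(0,0)
  grid max=1 at (0,0)

(0,2) (0,4) (0,0)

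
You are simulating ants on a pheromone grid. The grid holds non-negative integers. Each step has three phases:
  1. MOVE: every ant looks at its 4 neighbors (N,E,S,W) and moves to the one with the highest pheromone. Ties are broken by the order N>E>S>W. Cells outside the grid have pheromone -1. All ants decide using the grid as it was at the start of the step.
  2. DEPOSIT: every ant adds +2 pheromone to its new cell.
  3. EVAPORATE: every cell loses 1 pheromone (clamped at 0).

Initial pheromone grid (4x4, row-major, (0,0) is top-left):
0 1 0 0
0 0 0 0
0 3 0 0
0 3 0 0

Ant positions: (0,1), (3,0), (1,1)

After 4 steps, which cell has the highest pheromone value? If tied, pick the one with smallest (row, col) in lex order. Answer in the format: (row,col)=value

Answer: (2,1)=7

Derivation:
Step 1: ant0:(0,1)->E->(0,2) | ant1:(3,0)->E->(3,1) | ant2:(1,1)->S->(2,1)
  grid max=4 at (2,1)
Step 2: ant0:(0,2)->E->(0,3) | ant1:(3,1)->N->(2,1) | ant2:(2,1)->S->(3,1)
  grid max=5 at (2,1)
Step 3: ant0:(0,3)->S->(1,3) | ant1:(2,1)->S->(3,1) | ant2:(3,1)->N->(2,1)
  grid max=6 at (2,1)
Step 4: ant0:(1,3)->N->(0,3) | ant1:(3,1)->N->(2,1) | ant2:(2,1)->S->(3,1)
  grid max=7 at (2,1)
Final grid:
  0 0 0 1
  0 0 0 0
  0 7 0 0
  0 7 0 0
Max pheromone 7 at (2,1)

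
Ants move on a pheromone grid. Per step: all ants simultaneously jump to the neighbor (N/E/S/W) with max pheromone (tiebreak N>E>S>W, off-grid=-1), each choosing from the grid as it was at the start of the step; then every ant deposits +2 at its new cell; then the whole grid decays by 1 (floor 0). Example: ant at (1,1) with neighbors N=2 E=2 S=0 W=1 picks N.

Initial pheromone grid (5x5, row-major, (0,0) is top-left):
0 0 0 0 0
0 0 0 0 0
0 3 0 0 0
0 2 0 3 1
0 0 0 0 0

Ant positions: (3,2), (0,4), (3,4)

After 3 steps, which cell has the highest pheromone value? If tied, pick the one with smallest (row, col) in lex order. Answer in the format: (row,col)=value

Step 1: ant0:(3,2)->E->(3,3) | ant1:(0,4)->S->(1,4) | ant2:(3,4)->W->(3,3)
  grid max=6 at (3,3)
Step 2: ant0:(3,3)->N->(2,3) | ant1:(1,4)->N->(0,4) | ant2:(3,3)->N->(2,3)
  grid max=5 at (3,3)
Step 3: ant0:(2,3)->S->(3,3) | ant1:(0,4)->S->(1,4) | ant2:(2,3)->S->(3,3)
  grid max=8 at (3,3)
Final grid:
  0 0 0 0 0
  0 0 0 0 1
  0 0 0 2 0
  0 0 0 8 0
  0 0 0 0 0
Max pheromone 8 at (3,3)

Answer: (3,3)=8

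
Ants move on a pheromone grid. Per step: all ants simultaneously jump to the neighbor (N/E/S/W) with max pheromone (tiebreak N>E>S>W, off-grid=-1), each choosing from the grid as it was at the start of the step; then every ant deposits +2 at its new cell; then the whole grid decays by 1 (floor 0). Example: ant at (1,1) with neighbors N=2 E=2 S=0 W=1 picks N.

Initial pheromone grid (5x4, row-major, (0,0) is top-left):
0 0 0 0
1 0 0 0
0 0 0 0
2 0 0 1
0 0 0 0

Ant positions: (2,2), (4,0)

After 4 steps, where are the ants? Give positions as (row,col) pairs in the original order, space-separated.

Step 1: ant0:(2,2)->N->(1,2) | ant1:(4,0)->N->(3,0)
  grid max=3 at (3,0)
Step 2: ant0:(1,2)->N->(0,2) | ant1:(3,0)->N->(2,0)
  grid max=2 at (3,0)
Step 3: ant0:(0,2)->E->(0,3) | ant1:(2,0)->S->(3,0)
  grid max=3 at (3,0)
Step 4: ant0:(0,3)->S->(1,3) | ant1:(3,0)->N->(2,0)
  grid max=2 at (3,0)

(1,3) (2,0)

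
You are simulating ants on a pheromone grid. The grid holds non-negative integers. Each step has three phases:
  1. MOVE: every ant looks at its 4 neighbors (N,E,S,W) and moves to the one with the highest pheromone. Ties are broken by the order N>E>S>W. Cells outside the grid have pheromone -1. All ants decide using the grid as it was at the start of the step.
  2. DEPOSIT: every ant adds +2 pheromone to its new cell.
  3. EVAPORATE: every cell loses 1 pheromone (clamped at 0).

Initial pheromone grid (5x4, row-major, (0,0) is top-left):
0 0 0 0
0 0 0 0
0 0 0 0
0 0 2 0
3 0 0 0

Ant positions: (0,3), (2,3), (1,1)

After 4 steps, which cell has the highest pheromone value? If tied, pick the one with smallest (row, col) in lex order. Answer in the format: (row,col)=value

Step 1: ant0:(0,3)->S->(1,3) | ant1:(2,3)->N->(1,3) | ant2:(1,1)->N->(0,1)
  grid max=3 at (1,3)
Step 2: ant0:(1,3)->N->(0,3) | ant1:(1,3)->N->(0,3) | ant2:(0,1)->E->(0,2)
  grid max=3 at (0,3)
Step 3: ant0:(0,3)->S->(1,3) | ant1:(0,3)->S->(1,3) | ant2:(0,2)->E->(0,3)
  grid max=5 at (1,3)
Step 4: ant0:(1,3)->N->(0,3) | ant1:(1,3)->N->(0,3) | ant2:(0,3)->S->(1,3)
  grid max=7 at (0,3)
Final grid:
  0 0 0 7
  0 0 0 6
  0 0 0 0
  0 0 0 0
  0 0 0 0
Max pheromone 7 at (0,3)

Answer: (0,3)=7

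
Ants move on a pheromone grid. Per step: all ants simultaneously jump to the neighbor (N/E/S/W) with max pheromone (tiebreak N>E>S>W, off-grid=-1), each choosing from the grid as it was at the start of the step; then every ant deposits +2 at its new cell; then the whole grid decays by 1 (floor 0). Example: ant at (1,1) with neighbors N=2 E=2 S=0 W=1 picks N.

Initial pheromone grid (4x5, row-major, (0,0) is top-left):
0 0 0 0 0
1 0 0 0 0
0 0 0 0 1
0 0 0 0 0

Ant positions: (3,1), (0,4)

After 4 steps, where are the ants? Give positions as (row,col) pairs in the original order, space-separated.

Step 1: ant0:(3,1)->N->(2,1) | ant1:(0,4)->S->(1,4)
  grid max=1 at (1,4)
Step 2: ant0:(2,1)->N->(1,1) | ant1:(1,4)->N->(0,4)
  grid max=1 at (0,4)
Step 3: ant0:(1,1)->N->(0,1) | ant1:(0,4)->S->(1,4)
  grid max=1 at (0,1)
Step 4: ant0:(0,1)->E->(0,2) | ant1:(1,4)->N->(0,4)
  grid max=1 at (0,2)

(0,2) (0,4)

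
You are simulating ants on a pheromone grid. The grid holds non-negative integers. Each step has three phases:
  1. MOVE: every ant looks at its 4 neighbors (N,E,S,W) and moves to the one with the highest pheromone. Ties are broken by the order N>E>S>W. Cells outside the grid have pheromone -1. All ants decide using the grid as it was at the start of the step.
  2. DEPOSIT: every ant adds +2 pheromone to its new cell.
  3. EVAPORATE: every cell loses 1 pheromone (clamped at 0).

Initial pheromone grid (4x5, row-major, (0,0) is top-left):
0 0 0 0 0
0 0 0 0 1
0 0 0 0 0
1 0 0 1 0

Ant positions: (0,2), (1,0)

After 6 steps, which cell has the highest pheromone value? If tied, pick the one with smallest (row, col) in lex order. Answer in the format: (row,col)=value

Step 1: ant0:(0,2)->E->(0,3) | ant1:(1,0)->N->(0,0)
  grid max=1 at (0,0)
Step 2: ant0:(0,3)->E->(0,4) | ant1:(0,0)->E->(0,1)
  grid max=1 at (0,1)
Step 3: ant0:(0,4)->S->(1,4) | ant1:(0,1)->E->(0,2)
  grid max=1 at (0,2)
Step 4: ant0:(1,4)->N->(0,4) | ant1:(0,2)->E->(0,3)
  grid max=1 at (0,3)
Step 5: ant0:(0,4)->W->(0,3) | ant1:(0,3)->E->(0,4)
  grid max=2 at (0,3)
Step 6: ant0:(0,3)->E->(0,4) | ant1:(0,4)->W->(0,3)
  grid max=3 at (0,3)
Final grid:
  0 0 0 3 3
  0 0 0 0 0
  0 0 0 0 0
  0 0 0 0 0
Max pheromone 3 at (0,3)

Answer: (0,3)=3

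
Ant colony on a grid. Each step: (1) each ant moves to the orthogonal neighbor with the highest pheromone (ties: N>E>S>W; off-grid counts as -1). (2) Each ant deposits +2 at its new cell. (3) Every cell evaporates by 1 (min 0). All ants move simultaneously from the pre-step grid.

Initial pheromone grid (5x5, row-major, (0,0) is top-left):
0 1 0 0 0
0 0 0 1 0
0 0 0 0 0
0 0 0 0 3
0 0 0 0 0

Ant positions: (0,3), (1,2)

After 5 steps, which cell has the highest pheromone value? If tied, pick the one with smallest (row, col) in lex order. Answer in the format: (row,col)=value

Step 1: ant0:(0,3)->S->(1,3) | ant1:(1,2)->E->(1,3)
  grid max=4 at (1,3)
Step 2: ant0:(1,3)->N->(0,3) | ant1:(1,3)->N->(0,3)
  grid max=3 at (0,3)
Step 3: ant0:(0,3)->S->(1,3) | ant1:(0,3)->S->(1,3)
  grid max=6 at (1,3)
Step 4: ant0:(1,3)->N->(0,3) | ant1:(1,3)->N->(0,3)
  grid max=5 at (0,3)
Step 5: ant0:(0,3)->S->(1,3) | ant1:(0,3)->S->(1,3)
  grid max=8 at (1,3)
Final grid:
  0 0 0 4 0
  0 0 0 8 0
  0 0 0 0 0
  0 0 0 0 0
  0 0 0 0 0
Max pheromone 8 at (1,3)

Answer: (1,3)=8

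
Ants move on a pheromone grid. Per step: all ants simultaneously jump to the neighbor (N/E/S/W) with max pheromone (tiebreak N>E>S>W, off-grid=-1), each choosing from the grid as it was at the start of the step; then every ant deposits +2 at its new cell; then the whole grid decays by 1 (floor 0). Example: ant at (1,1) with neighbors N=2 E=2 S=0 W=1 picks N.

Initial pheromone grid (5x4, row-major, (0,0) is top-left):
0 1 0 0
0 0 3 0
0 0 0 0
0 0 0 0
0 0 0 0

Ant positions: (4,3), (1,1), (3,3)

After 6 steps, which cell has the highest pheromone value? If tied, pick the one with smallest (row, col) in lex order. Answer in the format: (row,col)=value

Step 1: ant0:(4,3)->N->(3,3) | ant1:(1,1)->E->(1,2) | ant2:(3,3)->N->(2,3)
  grid max=4 at (1,2)
Step 2: ant0:(3,3)->N->(2,3) | ant1:(1,2)->N->(0,2) | ant2:(2,3)->S->(3,3)
  grid max=3 at (1,2)
Step 3: ant0:(2,3)->S->(3,3) | ant1:(0,2)->S->(1,2) | ant2:(3,3)->N->(2,3)
  grid max=4 at (1,2)
Step 4: ant0:(3,3)->N->(2,3) | ant1:(1,2)->N->(0,2) | ant2:(2,3)->S->(3,3)
  grid max=4 at (2,3)
Step 5: ant0:(2,3)->S->(3,3) | ant1:(0,2)->S->(1,2) | ant2:(3,3)->N->(2,3)
  grid max=5 at (2,3)
Step 6: ant0:(3,3)->N->(2,3) | ant1:(1,2)->N->(0,2) | ant2:(2,3)->S->(3,3)
  grid max=6 at (2,3)
Final grid:
  0 0 1 0
  0 0 3 0
  0 0 0 6
  0 0 0 6
  0 0 0 0
Max pheromone 6 at (2,3)

Answer: (2,3)=6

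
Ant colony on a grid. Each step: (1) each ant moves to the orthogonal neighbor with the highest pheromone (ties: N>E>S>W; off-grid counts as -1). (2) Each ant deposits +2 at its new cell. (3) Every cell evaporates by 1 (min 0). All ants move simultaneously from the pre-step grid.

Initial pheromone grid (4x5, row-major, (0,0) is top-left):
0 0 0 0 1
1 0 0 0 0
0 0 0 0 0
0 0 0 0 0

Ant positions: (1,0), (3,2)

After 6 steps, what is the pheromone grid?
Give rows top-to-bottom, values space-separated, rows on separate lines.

After step 1: ants at (0,0),(2,2)
  1 0 0 0 0
  0 0 0 0 0
  0 0 1 0 0
  0 0 0 0 0
After step 2: ants at (0,1),(1,2)
  0 1 0 0 0
  0 0 1 0 0
  0 0 0 0 0
  0 0 0 0 0
After step 3: ants at (0,2),(0,2)
  0 0 3 0 0
  0 0 0 0 0
  0 0 0 0 0
  0 0 0 0 0
After step 4: ants at (0,3),(0,3)
  0 0 2 3 0
  0 0 0 0 0
  0 0 0 0 0
  0 0 0 0 0
After step 5: ants at (0,2),(0,2)
  0 0 5 2 0
  0 0 0 0 0
  0 0 0 0 0
  0 0 0 0 0
After step 6: ants at (0,3),(0,3)
  0 0 4 5 0
  0 0 0 0 0
  0 0 0 0 0
  0 0 0 0 0

0 0 4 5 0
0 0 0 0 0
0 0 0 0 0
0 0 0 0 0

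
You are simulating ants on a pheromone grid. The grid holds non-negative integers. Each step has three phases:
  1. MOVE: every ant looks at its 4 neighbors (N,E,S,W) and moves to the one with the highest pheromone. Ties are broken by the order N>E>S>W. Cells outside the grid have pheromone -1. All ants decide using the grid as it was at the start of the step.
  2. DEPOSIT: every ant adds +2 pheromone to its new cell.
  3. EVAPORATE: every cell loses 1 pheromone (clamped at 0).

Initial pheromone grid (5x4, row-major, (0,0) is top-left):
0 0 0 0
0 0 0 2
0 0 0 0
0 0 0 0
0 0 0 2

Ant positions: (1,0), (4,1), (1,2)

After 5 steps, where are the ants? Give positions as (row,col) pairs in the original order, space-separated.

Step 1: ant0:(1,0)->N->(0,0) | ant1:(4,1)->N->(3,1) | ant2:(1,2)->E->(1,3)
  grid max=3 at (1,3)
Step 2: ant0:(0,0)->E->(0,1) | ant1:(3,1)->N->(2,1) | ant2:(1,3)->N->(0,3)
  grid max=2 at (1,3)
Step 3: ant0:(0,1)->E->(0,2) | ant1:(2,1)->N->(1,1) | ant2:(0,3)->S->(1,3)
  grid max=3 at (1,3)
Step 4: ant0:(0,2)->E->(0,3) | ant1:(1,1)->N->(0,1) | ant2:(1,3)->N->(0,3)
  grid max=3 at (0,3)
Step 5: ant0:(0,3)->S->(1,3) | ant1:(0,1)->E->(0,2) | ant2:(0,3)->S->(1,3)
  grid max=5 at (1,3)

(1,3) (0,2) (1,3)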